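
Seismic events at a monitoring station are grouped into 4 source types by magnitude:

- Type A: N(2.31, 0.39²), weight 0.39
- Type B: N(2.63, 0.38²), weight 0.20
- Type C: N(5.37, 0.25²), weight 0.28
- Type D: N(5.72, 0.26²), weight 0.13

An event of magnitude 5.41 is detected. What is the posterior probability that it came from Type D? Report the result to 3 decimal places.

0.182

Posterior ∝ prior × likelihood, so P(k | x) ∝ π_k f_k(x); normalise over all components.
Evaluate each component's likelihood at the observed value:
  p_A = (1/(0.39·√(2π)))·exp(−(5.41−2.31)²/(2·0.39²)) = 1.022929·exp(-31.59106) = 1.94995e-14
  p_B = (1/(0.38·√(2π)))·exp(−(5.41−2.63)²/(2·0.38²)) = 1.049848·exp(-26.76039) = 2.50748e-12
  p_C = (1/(0.25·√(2π)))·exp(−(5.41−5.37)²/(2·0.25²)) = 1.595769·exp(-0.01280) = 1.57547
  p_D = (1/(0.26·√(2π)))·exp(−(5.41−5.72)²/(2·0.26²)) = 1.534393·exp(-0.71080) = 0.753773
Weight by the priors:
  π_A·p_A = 0.39 × 1.94995e-14 = 7.6048e-15
  π_B·p_B = 0.20 × 2.50748e-12 = 5.01496e-13
  π_C·p_C = 0.28 × 1.57547 = 0.441133
  π_D·p_D = 0.13 × 0.753773 = 0.0979905
Sum: 7.6048e-15 + 5.01496e-13 + 0.441133 + 0.0979905 = 0.539123
P(Type D | the observation) ≈ 0.182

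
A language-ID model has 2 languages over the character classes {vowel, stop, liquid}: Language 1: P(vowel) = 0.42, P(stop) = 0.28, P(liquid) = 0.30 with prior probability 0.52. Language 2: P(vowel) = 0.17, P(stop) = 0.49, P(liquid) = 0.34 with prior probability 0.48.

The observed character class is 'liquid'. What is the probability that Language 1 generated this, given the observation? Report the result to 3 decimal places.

0.489

Apply Bayes' rule: the posterior for each component is proportional to its prior times its likelihood at x.
Evaluate each component's likelihood at the observed value:
  L_1 = P(liquid | comp) = 0.30
  L_2 = P(liquid | comp) = 0.34
Prior × likelihood for each component:
  w_1·L_1 = 0.52 × 0.3 = 0.156
  w_2·L_2 = 0.48 × 0.34 = 0.1632
Sum: 0.156 + 0.1632 = 0.3192
Responsibility of Language 1: 0.156 / 0.3192 ≈ 0.489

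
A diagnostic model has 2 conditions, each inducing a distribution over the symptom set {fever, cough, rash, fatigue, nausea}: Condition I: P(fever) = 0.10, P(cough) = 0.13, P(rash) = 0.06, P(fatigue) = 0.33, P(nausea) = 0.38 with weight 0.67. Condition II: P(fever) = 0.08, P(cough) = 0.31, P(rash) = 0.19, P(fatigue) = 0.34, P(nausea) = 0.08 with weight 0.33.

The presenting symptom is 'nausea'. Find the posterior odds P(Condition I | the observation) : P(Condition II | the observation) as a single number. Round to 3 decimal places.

Posterior odds = (π_i f_i(x)) / (π_j f_j(x)); the normalising sum cancels.
Categorical probabilities:
  L_I = 0.38
  L_II = 0.08
Odds = (0.67/0.33) × (0.38/0.08) = 2.0303 × 4.75 ≈ 9.644

9.644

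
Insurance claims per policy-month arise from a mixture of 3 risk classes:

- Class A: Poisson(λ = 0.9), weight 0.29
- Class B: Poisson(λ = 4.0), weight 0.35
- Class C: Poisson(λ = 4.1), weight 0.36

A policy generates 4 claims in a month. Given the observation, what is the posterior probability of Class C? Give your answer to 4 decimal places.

0.4952

The responsibility of component k is π_k f_k(x) divided by Σ_j π_j f_j(x).
Component likelihoods at x = 4 claims:
  L_A = 0.0111146
  L_B = 0.195367
  L_C = 0.195127
Multiply by the mixture weights:
  π_A·L_A = 0.29 × 0.0111146 = 0.00322323
  π_B·L_B = 0.35 × 0.195367 = 0.0683784
  π_C·L_C = 0.36 × 0.195127 = 0.0702456
Denominator: 0.00322323 + 0.0683784 + 0.0702456 = 0.141847
Responsibility of Class C: 0.0702456 / 0.141847 ≈ 0.4952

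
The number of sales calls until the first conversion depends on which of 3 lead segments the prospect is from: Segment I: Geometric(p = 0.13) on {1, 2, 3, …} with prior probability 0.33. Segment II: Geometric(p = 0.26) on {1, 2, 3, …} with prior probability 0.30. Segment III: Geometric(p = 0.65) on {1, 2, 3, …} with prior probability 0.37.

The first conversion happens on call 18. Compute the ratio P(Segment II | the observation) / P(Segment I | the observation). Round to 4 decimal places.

0.1161

Only the two components matter; the odds are (w_i f_i(x)) / (w_j f_j(x)).
Evaluate each component's likelihood at the observed value:
  p_I = 0.13·(1−0.13)^17 = 0.13·0.0937189 = 0.0121835
  p_II = 0.26·(1−0.26)^17 = 0.26·0.00598328 = 0.00155565
  p_III = 0.65·(1−0.65)^17 = 0.65·1.77483e-08 = 1.15364e-08
Posterior odds = (w_II·p_II) / (w_I·p_I) = (0.30·0.00155565) / (0.33·0.0121835) = 0.000466696 / 0.00402054 ≈ 0.1161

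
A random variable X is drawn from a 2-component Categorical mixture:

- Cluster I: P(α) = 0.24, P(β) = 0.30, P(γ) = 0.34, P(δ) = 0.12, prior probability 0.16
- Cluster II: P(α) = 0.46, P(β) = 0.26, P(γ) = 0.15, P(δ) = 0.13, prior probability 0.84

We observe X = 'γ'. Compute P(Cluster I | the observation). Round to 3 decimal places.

0.302

By Bayes' theorem, P(k | x) = π_k f_k(x) / Σ_j π_j f_j(x).
Categorical probabilities:
  f_I = 0.34
  f_II = 0.15
Weight by the priors:
  π_I·f_I = 0.16 × 0.34 = 0.0544
  π_II·f_II = 0.84 × 0.15 = 0.126
Sum: 0.0544 + 0.126 = 0.1804
P(Cluster I | data) = 0.0544 / 0.1804 ≈ 0.302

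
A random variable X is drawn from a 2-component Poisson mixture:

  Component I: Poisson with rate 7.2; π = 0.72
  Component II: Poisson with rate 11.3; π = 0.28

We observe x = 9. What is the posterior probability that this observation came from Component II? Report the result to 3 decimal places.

The responsibility of component k is π_k f_k(x) divided by Σ_j π_j f_j(x).
Poisson probabilities:
  p_I = e^(−7.2)·7.2^9/9! = 0.106982
  p_II = e^(−11.3)·11.3^9/9! = 0.102427
Weight by the priors:
  π_I·p_I = 0.72 × 0.106982 = 0.0770268
  π_II·p_II = 0.28 × 0.102427 = 0.0286796
Sum: 0.0770268 + 0.0286796 = 0.105706
P(Component II | x) = 0.0286796 / 0.105706 ≈ 0.271

0.271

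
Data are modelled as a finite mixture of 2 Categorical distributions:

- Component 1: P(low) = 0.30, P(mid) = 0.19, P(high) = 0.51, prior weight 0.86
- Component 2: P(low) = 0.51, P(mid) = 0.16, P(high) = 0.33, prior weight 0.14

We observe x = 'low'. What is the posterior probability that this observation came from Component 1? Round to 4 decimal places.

By Bayes' theorem, P(k | x) = π_k f_k(x) / Σ_j π_j f_j(x).
Categorical probabilities:
  p_1 = 0.3
  p_2 = 0.51
Prior × likelihood for each component:
  π_1·p_1 = 0.86 × 0.3 = 0.258
  π_2·p_2 = 0.14 × 0.51 = 0.0714
Evidence: 0.258 + 0.0714 = 0.3294
So the posterior for Component 1 is 0.258 / 0.3294 ≈ 0.7832.

0.7832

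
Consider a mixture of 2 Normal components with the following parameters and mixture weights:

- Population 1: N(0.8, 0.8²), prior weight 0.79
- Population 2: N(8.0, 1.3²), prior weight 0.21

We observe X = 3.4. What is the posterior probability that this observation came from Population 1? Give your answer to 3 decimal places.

Apply Bayes' rule: the posterior for each component is proportional to its prior times its likelihood at x.
Normal densities:
  p_1 = (1/(0.8·√(2π)))·exp(−(3.4−0.8)²/(2·0.8²)) = 0.498678·exp(-5.28125) = 0.00253631
  p_2 = (1/(1.3·√(2π)))·exp(−(3.4−8.0)²/(2·1.3²)) = 0.306879·exp(-6.26036) = 0.000586312
Weight by the priors:
  π_1·p_1 = 0.79 × 0.00253631 = 0.00200368
  π_2·p_2 = 0.21 × 0.000586312 = 0.000123126
Sum: 0.00200368 + 0.000123126 = 0.00212681
So the posterior for Population 1 is 0.00200368 / 0.00212681 ≈ 0.942.

0.942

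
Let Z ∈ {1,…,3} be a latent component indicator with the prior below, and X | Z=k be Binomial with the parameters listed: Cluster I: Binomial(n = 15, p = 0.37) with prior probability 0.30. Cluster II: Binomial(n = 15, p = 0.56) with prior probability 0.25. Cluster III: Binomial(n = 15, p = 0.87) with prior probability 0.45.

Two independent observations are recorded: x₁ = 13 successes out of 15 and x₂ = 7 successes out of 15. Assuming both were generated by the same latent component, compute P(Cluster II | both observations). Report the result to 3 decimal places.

Posterior ∝ prior × likelihood, so P(k | x) ∝ P(Z=k) f_k(x); normalise over all components.
Since both observations come from the same component, the likelihood for component k is f_k(x₁)·f_k(x₂).
  f_I = [C(15,13)·0.37^13·0.63^2 = 105·2.43569e-06·0.3969 = 0.000101506] × [0.151595] = 1.53878e-05
  f_II = [C(15,13)·0.56^13·0.44^2 = 105·0.000532653·0.1936 = 0.0108278] × [0.15613] = 0.00169054
  f_III = [C(15,13)·0.87^13·0.13^2 = 105·0.163588·0.0169 = 0.290286] × [0.00019803] = 5.74853e-05
Unnormalised posteriors:
  P(Z=I)·f_I = 0.30 × 1.53878e-05 = 4.61635e-06
  P(Z=II)·f_II = 0.25 × 0.00169054 = 0.000422635
  P(Z=III)·f_III = 0.45 × 5.74853e-05 = 2.58684e-05
Denominator: 4.61635e-06 + 0.000422635 + 2.58684e-05 = 0.000453119
P(Cluster II | x) ≈ 0.933

0.933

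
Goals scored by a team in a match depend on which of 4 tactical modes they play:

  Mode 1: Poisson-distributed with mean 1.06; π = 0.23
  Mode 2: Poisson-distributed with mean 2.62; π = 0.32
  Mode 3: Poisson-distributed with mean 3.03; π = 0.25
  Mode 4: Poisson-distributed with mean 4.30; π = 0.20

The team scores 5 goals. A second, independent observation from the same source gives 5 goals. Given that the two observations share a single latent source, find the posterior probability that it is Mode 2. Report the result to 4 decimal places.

0.1801

Posterior ∝ prior × likelihood, so P(k | x) ∝ π_k f_k(x); normalise over all components.
Since both observations come from the same component, the likelihood for component k is f_k(x₁)·f_k(x₂).
  p_1 = [e^(−1.06)·1.06^5/5! = 0.00386363] × [0.00386363] = 1.49277e-05
  p_2 = [e^(−2.62)·2.62^5/5! = 0.0748986] × [0.0748986] = 0.0056098
  p_3 = [e^(−3.03)·3.03^5/5! = 0.10283] × [0.10283] = 0.010574
  p_4 = [e^(−4.30)·4.30^5/5! = 0.166224] × [0.166224] = 0.0276305
Unnormalised posteriors:
  π_1·p_1 = 0.23 × 1.49277e-05 = 3.43336e-06
  π_2·p_2 = 0.32 × 0.0056098 = 0.00179514
  π_3·p_3 = 0.25 × 0.010574 = 0.0026435
  π_4·p_4 = 0.20 × 0.0276305 = 0.00552611
Denominator: 3.43336e-06 + 0.00179514 + 0.0026435 + 0.00552611 = 0.00996818
So the posterior for Mode 2 is 0.00179514 / 0.00996818 ≈ 0.1801.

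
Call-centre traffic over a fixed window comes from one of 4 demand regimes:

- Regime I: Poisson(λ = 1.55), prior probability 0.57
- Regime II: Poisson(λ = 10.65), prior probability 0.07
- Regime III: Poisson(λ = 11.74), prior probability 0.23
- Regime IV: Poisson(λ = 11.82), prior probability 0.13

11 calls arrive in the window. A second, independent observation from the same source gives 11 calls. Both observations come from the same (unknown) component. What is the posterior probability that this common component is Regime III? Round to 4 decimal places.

Posterior ∝ prior × likelihood, so P(k | x) ∝ w_k f_k(x); normalise over all components.
Since both observations come from the same component, the likelihood for component k is f_k(x₁)·f_k(x₂).
  f_I = [e^(−1.55)·1.55^11/11! = 6.59685e-07] × [6.59685e-07] = 4.35184e-13
  f_II = [e^(−10.65)·10.65^11/11! = 0.118701] × [0.118701] = 0.0140899
  f_III = [e^(−11.74)·11.74^11/11! = 0.116567] × [0.116567] = 0.0135879
  f_IV = [e^(−11.82)·11.82^11/11! = 0.115951] × [0.115951] = 0.0134447
Weight by the priors:
  w_I·f_I = 0.57 × 4.35184e-13 = 2.48055e-13
  w_II·f_II = 0.07 × 0.0140899 = 0.000986292
  w_III·f_III = 0.23 × 0.0135879 = 0.00312522
  w_IV·f_IV = 0.13 × 0.0134447 = 0.00174781
Sum: 2.48055e-13 + 0.000986292 + 0.00312522 + 0.00174781 = 0.00585932
P(Regime III | x) ≈ 0.5334

0.5334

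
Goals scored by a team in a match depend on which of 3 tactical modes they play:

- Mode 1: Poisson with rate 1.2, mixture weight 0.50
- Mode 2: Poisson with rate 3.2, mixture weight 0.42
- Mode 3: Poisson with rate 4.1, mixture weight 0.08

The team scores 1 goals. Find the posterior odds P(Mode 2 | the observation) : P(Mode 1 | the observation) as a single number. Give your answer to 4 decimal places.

Since P(k|x) ∝ π_k f_k(x), the posterior odds are π_i f_i(x) / (π_j f_j(x)).
Evaluate each component's likelihood at the observed value:
  f_1 = e^(−1.2)·1.2^1/1! = 0.361433
  f_2 = e^(−3.2)·3.2^1/1! = 0.130439
  f_3 = e^(−4.1)·4.1^1/1! = 0.067948
Posterior odds = (π_2·f_2) / (π_1·f_1) = (0.42·0.130439) / (0.50·0.361433) = 0.0547844 / 0.180717 ≈ 0.3032

0.3032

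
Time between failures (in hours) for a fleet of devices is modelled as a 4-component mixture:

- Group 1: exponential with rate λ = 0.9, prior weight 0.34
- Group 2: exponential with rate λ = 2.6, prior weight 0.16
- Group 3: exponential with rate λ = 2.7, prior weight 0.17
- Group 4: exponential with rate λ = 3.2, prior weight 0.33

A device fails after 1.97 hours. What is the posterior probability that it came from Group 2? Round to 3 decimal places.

0.042

Apply Bayes' rule: the posterior for each component is proportional to its prior times its likelihood at x.
Component likelihoods at x = 1.97 hours:
  L_1 = 0.9·e^(−0.9·1.97) = 0.9·e^(−1.7730) = 0.15284
  L_2 = 2.6·e^(−2.6·1.97) = 2.6·e^(−5.1220) = 0.0155066
  L_3 = 2.7·e^(−2.7·1.97) = 2.7·e^(−5.3190) = 0.0132237
  L_4 = 3.2·e^(−3.2·1.97) = 3.2·e^(−6.3040) = 0.00585272
Weight by the priors:
  π_1·L_1 = 0.34 × 0.15284 = 0.0519658
  π_2·L_2 = 0.16 × 0.0155066 = 0.00248106
  π_3·L_3 = 0.17 × 0.0132237 = 0.00224802
  π_4·L_4 = 0.33 × 0.00585272 = 0.0019314
Normaliser: 0.0519658 + 0.00248106 + 0.00224802 + 0.0019314 = 0.0586262
Responsibility of Group 2: 0.00248106 / 0.0586262 ≈ 0.042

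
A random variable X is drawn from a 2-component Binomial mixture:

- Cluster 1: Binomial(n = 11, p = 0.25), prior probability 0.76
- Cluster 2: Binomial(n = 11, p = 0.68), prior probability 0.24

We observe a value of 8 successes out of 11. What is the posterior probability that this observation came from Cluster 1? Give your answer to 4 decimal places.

0.0134

Apply Bayes' rule: the posterior for each component is proportional to its prior times its likelihood at x.
Evaluate each component's likelihood at the observed value:
  f_1 = C(11,8)·0.25^8·0.75^3 = 165·1.52588e-05·0.421875 = 0.00106215
  f_2 = C(11,8)·0.68^8·0.32^3 = 165·0.0457163·0.032768 = 0.247175
Prior × likelihood for each component:
  π_1·f_1 = 0.76 × 0.00106215 = 0.000807238
  π_2·f_2 = 0.24 × 0.247175 = 0.0593221
Evidence: 0.000807238 + 0.0593221 = 0.0601293
P(Cluster 1 | data) = 0.000807238 / 0.0601293 ≈ 0.0134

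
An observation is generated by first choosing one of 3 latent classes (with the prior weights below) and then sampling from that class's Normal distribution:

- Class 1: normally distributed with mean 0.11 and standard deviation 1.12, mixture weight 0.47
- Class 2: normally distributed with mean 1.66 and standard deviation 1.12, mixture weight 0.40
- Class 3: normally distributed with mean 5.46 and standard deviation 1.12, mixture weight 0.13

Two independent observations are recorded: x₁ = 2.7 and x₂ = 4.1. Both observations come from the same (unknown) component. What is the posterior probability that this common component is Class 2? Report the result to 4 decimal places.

Apply Bayes' rule: the posterior for each component is proportional to its prior times its likelihood at x.
Since both observations come from the same component, the likelihood for component k is f_k(x₁)·f_k(x₂).
  p_1 = [(1/(1.12·√(2π)))·exp(−(2.7−0.11)²/(2·1.12²)) = 0.356198·exp(-2.67383) = 0.0245733] × [0.000624868] = 1.53551e-05
  p_2 = [(1/(1.12·√(2π)))·exp(−(2.7−1.66)²/(2·1.12²)) = 0.356198·exp(-0.43112) = 0.23145] × [0.0331951] = 0.00768301
  p_3 = [(1/(1.12·√(2π)))·exp(−(2.7−5.46)²/(2·1.12²)) = 0.356198·exp(-3.03635) = 0.017101] × [0.170416] = 0.00291428
Weight by the priors:
  π_1·p_1 = 0.47 × 1.53551e-05 = 7.21688e-06
  π_2·p_2 = 0.40 × 0.00768301 = 0.0030732
  π_3·p_3 = 0.13 × 0.00291428 = 0.000378857
Sum: 7.21688e-06 + 0.0030732 + 0.000378857 = 0.00345928
P(Class 2 | data) ≈ 0.8884

0.8884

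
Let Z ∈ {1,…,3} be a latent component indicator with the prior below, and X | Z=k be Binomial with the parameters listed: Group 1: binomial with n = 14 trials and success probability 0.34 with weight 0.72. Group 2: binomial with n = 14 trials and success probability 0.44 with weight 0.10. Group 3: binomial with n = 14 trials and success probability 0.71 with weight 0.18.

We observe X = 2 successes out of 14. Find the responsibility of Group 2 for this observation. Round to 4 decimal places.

By Bayes' theorem, P(k | x) = π_k f_k(x) / Σ_j π_j f_j(x).
Component likelihoods at x = 2 successes out of 14:
  f_1 = 0.0718665
  f_2 = 0.0167573
  f_3 = 1.62306e-05
Prior × likelihood for each component:
  π_1·f_1 = 0.72 × 0.0718665 = 0.0517439
  π_2·f_2 = 0.10 × 0.0167573 = 0.00167573
  π_3·f_3 = 0.18 × 1.62306e-05 = 2.9215e-06
Evidence: 0.0517439 + 0.00167573 + 2.9215e-06 = 0.0534225
P(Group 2 | the observation) = 0.00167573 / 0.0534225 ≈ 0.0314

0.0314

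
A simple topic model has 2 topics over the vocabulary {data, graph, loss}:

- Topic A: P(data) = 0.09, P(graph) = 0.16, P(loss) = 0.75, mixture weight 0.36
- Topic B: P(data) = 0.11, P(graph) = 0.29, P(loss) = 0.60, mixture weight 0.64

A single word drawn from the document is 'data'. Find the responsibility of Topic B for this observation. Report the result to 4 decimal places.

0.6848

The responsibility of component k is w_k f_k(x) divided by Σ_j w_j f_j(x).
Categorical probabilities:
  L_A = P(data | comp) = 0.09
  L_B = P(data | comp) = 0.11
Prior × likelihood for each component:
  w_A·L_A = 0.36 × 0.09 = 0.0324
  w_B·L_B = 0.64 × 0.11 = 0.0704
Denominator: 0.0324 + 0.0704 = 0.1028
P(Topic B | 'data') = 0.0704 / 0.1028 ≈ 0.6848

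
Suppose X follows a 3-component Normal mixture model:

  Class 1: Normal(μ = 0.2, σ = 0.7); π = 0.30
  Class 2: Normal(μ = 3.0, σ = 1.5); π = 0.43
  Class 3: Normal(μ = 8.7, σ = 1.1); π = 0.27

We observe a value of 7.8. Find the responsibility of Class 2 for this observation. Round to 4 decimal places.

0.0097

Posterior ∝ prior × likelihood, so P(k | x) ∝ w_k f_k(x); normalise over all components.
Normal densities:
  L_1 = 1.44221e-26
  L_2 = 0.00158939
  L_3 = 0.25951
Multiply by the mixture weights:
  w_1·L_1 = 0.30 × 1.44221e-26 = 4.32662e-27
  w_2·L_2 = 0.43 × 0.00158939 = 0.000683439
  w_3·L_3 = 0.27 × 0.25951 = 0.0700677
Marginal: 4.32662e-27 + 0.000683439 + 0.0700677 = 0.0707512
So the posterior for Class 2 is 0.000683439 / 0.0707512 ≈ 0.0097.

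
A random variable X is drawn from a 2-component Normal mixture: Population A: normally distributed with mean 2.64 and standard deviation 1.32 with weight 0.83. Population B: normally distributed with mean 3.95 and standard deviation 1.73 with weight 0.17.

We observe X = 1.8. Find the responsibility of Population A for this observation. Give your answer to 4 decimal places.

The responsibility of component k is P(Z=k) f_k(x) divided by Σ_j P(Z=j) f_j(x).
Normal densities:
  L_A = 0.246831
  L_B = 0.106533
Multiply by the mixture weights:
  P(Z=A)·L_A = 0.83 × 0.246831 = 0.20487
  P(Z=B)·L_B = 0.17 × 0.106533 = 0.0181105
Denominator: 0.20487 + 0.0181105 = 0.222981
So the posterior for Population A is 0.20487 / 0.222981 ≈ 0.9188.

0.9188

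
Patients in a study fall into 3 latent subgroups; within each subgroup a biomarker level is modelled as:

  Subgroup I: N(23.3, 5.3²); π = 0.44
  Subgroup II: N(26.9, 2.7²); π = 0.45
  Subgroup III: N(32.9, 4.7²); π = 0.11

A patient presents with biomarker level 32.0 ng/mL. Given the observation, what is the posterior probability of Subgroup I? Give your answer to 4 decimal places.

0.2974

Apply Bayes' rule: the posterior for each component is proportional to its prior times its likelihood at x.
Evaluate each component's likelihood at the observed value:
  p_I = (1/(5.3·√(2π)))·exp(−(32.0−23.3)²/(2·5.3²)) = 0.075272·exp(-1.34728) = 0.0195668
  p_II = (1/(2.7·√(2π)))·exp(−(32.0−26.9)²/(2·2.7²)) = 0.147756·exp(-1.78395) = 0.0248191
  p_III = (1/(4.7·√(2π)))·exp(−(32.0−32.9)²/(2·4.7²)) = 0.084881·exp(-0.01833) = 0.0833393
Multiply by the mixture weights:
  P(Z=I)·p_I = 0.44 × 0.0195668 = 0.00860938
  P(Z=II)·p_II = 0.45 × 0.0248191 = 0.0111686
  P(Z=III)·p_III = 0.11 × 0.0833393 = 0.00916732
Sum: 0.00860938 + 0.0111686 + 0.00916732 = 0.0289453
Responsibility of Subgroup I: 0.00860938 / 0.0289453 ≈ 0.2974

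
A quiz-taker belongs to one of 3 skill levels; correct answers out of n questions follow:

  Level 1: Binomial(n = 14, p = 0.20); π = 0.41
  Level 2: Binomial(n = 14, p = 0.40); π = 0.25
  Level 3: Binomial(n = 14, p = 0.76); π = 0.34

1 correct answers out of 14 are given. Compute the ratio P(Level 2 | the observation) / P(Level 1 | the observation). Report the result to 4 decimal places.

Since P(k|x) ∝ π_k f_k(x), the posterior odds are π_i f_i(x) / (π_j f_j(x)).
Evaluate each component's likelihood at the observed value:
  p_1 = C(14,1)·0.20^1·0.80^13 = 14·0.2·0.0549756 = 0.153932
  p_2 = C(14,1)·0.40^1·0.60^13 = 14·0.4·0.00130607 = 0.00731399
  p_3 = C(14,1)·0.76^1·0.24^13 = 14·0.76·8.76488e-09 = 9.32584e-08
Odds = (0.25/0.41) × (0.00731399/0.153932) = 0.609756 × 0.0475145 ≈ 0.0290

0.0290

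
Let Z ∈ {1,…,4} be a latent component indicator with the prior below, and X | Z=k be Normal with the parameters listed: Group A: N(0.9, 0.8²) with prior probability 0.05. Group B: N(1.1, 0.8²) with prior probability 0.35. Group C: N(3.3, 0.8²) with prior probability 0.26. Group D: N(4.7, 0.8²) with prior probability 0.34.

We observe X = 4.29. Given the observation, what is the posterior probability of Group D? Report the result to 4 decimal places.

Apply Bayes' rule: the posterior for each component is proportional to its prior times its likelihood at x.
Normal densities:
  p_A = (1/(0.8·√(2π)))·exp(−(4.29−0.9)²/(2·0.8²)) = 0.498678·exp(-8.97820) = 6.28979e-05
  p_B = (1/(0.8·√(2π)))·exp(−(4.29−1.1)²/(2·0.8²)) = 0.498678·exp(-7.95008) = 0.000175851
  p_C = (1/(0.8·√(2π)))·exp(−(4.29−3.3)²/(2·0.8²)) = 0.498678·exp(-0.76570) = 0.231889
  p_D = (1/(0.8·√(2π)))·exp(−(4.29−4.7)²/(2·0.8²)) = 0.498678·exp(-0.13133) = 0.437306
Prior × likelihood for each component:
  w_A·p_A = 0.05 × 6.28979e-05 = 3.14489e-06
  w_B·p_B = 0.35 × 0.000175851 = 6.15479e-05
  w_C·p_C = 0.26 × 0.231889 = 0.060291
  w_D·p_D = 0.34 × 0.437306 = 0.148684
Evidence: 3.14489e-06 + 6.15479e-05 + 0.060291 + 0.148684 = 0.20904
P(Group D | 4.29) ≈ 0.7113

0.7113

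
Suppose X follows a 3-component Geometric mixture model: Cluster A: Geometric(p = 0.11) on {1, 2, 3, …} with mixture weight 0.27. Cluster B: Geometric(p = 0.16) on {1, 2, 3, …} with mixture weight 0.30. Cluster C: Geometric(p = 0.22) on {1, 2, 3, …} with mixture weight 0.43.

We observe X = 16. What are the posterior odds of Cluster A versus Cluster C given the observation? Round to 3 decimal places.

Only the two components matter; the odds are (π_i f_i(x)) / (π_j f_j(x)).
Geometric probabilities:
  p_A = 0.11·(1−0.11)^15 = 0.11·0.174121 = 0.0191533
  p_B = 0.16·(1−0.16)^15 = 0.16·0.0731458 = 0.0117033
  p_C = 0.22·(1−0.22)^15 = 0.22·0.0240668 = 0.0052947
0.00517138 / 0.00227672 ≈ 2.271

2.271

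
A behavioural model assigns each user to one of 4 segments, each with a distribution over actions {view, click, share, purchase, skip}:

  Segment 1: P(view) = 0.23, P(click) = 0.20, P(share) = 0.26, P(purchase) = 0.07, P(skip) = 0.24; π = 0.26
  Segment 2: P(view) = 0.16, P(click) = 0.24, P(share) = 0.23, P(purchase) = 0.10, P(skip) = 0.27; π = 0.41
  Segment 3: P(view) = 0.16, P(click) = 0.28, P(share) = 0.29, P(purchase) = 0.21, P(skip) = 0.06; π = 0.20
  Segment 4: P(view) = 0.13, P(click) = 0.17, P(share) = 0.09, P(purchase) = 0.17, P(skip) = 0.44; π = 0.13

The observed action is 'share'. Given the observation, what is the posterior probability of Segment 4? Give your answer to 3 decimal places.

Posterior ∝ prior × likelihood, so P(k | x) ∝ π_k f_k(x); normalise over all components.
Categorical probabilities:
  f_1 = P(share | comp) = 0.26
  f_2 = P(share | comp) = 0.23
  f_3 = P(share | comp) = 0.29
  f_4 = P(share | comp) = 0.09
Prior × likelihood for each component:
  π_1·f_1 = 0.26 × 0.26 = 0.0676
  π_2·f_2 = 0.41 × 0.23 = 0.0943
  π_3·f_3 = 0.20 × 0.29 = 0.058
  π_4·f_4 = 0.13 × 0.09 = 0.0117
Normaliser: 0.0676 + 0.0943 + 0.058 + 0.0117 = 0.2316
Responsibility of Segment 4: 0.0117 / 0.2316 ≈ 0.051

0.051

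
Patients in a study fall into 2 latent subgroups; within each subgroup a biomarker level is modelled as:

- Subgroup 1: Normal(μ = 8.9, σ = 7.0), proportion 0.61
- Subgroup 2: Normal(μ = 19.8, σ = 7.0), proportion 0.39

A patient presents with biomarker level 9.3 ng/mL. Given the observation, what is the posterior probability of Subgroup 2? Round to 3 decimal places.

Posterior ∝ prior × likelihood, so P(k | x) ∝ π_k f_k(x); normalise over all components.
Normal densities:
  p_1 = (1/(7.0·√(2π)))·exp(−(9.3−8.9)²/(2·7.0²)) = 0.056992·exp(-0.00163) = 0.0568988
  p_2 = (1/(7.0·√(2π)))·exp(−(9.3−19.8)²/(2·7.0²)) = 0.056992·exp(-1.12500) = 0.0185025
Weight by the priors:
  π_1·p_1 = 0.61 × 0.0568988 = 0.0347083
  π_2·p_2 = 0.39 × 0.0185025 = 0.00721598
Normaliser: 0.0347083 + 0.00721598 = 0.0419242
P(Subgroup 2 | 9.3 ng/mL) = 0.00721598 / 0.0419242 ≈ 0.172

0.172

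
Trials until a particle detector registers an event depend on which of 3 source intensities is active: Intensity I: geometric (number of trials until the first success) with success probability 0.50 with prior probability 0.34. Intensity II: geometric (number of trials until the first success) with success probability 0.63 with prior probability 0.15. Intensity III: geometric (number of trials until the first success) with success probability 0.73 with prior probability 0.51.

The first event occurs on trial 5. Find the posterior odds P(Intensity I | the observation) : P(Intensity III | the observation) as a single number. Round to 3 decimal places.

Only the two components matter; the odds are (P(Z=i) f_i(x)) / (P(Z=j) f_j(x)).
Component likelihoods at x = 5:
  L_I = 0.03125
  L_II = 0.0118072
  L_III = 0.00387952
0.010625 / 0.00197855 ≈ 5.370

5.370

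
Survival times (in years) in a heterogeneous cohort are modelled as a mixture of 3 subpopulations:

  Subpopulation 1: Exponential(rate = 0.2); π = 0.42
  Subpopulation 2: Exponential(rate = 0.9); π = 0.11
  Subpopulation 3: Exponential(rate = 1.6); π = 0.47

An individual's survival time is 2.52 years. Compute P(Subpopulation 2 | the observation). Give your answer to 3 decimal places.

Posterior ∝ prior × likelihood, so P(k | x) ∝ P(Z=k) f_k(x); normalise over all components.
Exponential densities:
  L_1 = 0.120822
  L_2 = 0.0931671
  L_3 = 0.0283821
Unnormalised posteriors:
  P(Z=1)·L_1 = 0.42 × 0.120822 = 0.0507452
  P(Z=2)·L_2 = 0.11 × 0.0931671 = 0.0102484
  P(Z=3)·L_3 = 0.47 × 0.0283821 = 0.0133396
Normaliser: 0.0507452 + 0.0102484 + 0.0133396 = 0.0743332
Responsibility of Subpopulation 2: 0.0102484 / 0.0743332 ≈ 0.138

0.138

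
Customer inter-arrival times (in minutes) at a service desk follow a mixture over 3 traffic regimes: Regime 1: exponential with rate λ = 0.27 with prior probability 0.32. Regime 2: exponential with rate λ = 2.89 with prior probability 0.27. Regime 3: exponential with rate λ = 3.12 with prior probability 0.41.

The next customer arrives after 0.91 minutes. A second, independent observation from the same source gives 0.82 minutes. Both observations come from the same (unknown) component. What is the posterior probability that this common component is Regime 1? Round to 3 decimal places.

0.305

By Bayes' theorem, P(k | x) = π_k f_k(x) / Σ_j π_j f_j(x).
Since both observations come from the same component, the likelihood for component k is f_k(x₁)·f_k(x₂).
  p_1 = [0.211182] × [0.216377] = 0.045695
  p_2 = [0.208328] × [0.270213] = 0.0562929
  p_3 = [0.182434] × [0.241577] = 0.0440719
Unnormalised posteriors:
  π_1·p_1 = 0.32 × 0.045695 = 0.0146224
  π_2·p_2 = 0.27 × 0.0562929 = 0.0151991
  π_3·p_3 = 0.41 × 0.0440719 = 0.0180695
Sum: 0.0146224 + 0.0151991 + 0.0180695 = 0.0478909
So the posterior for Regime 1 is 0.0146224 / 0.0478909 ≈ 0.305.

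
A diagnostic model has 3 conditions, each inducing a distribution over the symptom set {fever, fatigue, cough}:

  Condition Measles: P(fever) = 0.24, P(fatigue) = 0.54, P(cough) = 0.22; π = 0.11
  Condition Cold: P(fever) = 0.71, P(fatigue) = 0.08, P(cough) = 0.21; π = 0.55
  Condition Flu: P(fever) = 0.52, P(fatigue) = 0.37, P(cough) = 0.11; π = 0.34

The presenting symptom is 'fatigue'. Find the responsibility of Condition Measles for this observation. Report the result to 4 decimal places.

The responsibility of component k is w_k f_k(x) divided by Σ_j w_j f_j(x).
Categorical probabilities:
  p_Measles = P(fatigue | comp) = 0.54
  p_Cold = P(fatigue | comp) = 0.08
  p_Flu = P(fatigue | comp) = 0.37
Weight by the priors:
  w_Measles·p_Measles = 0.11 × 0.54 = 0.0594
  w_Cold·p_Cold = 0.55 × 0.08 = 0.044
  w_Flu·p_Flu = 0.34 × 0.37 = 0.1258
Denominator: 0.0594 + 0.044 + 0.1258 = 0.2292
P(Condition Measles | data) = 0.0594 / 0.2292 ≈ 0.2592

0.2592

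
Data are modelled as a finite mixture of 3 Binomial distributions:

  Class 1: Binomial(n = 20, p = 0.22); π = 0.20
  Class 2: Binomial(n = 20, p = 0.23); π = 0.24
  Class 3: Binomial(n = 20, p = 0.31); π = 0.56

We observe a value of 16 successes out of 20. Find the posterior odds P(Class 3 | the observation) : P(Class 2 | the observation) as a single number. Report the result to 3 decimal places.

Posterior odds = (π_i f_i(x)) / (π_j f_j(x)); the normalising sum cancels.
Component likelihoods at x = 16 successes out of 20:
  f_1 = C(20,16)·0.22^16·0.78^4 = 4845·3.01136e-11·0.370151 = 5.40051e-08
  f_2 = C(20,16)·0.23^16·0.77^4 = 4845·6.13261e-11·0.35153 = 1.04448e-07
  f_3 = C(20,16)·0.31^16·0.69^4 = 4845·7.27423e-09·0.226671 = 7.98872e-06
Odds = (0.56/0.24) × (7.98872e-06/1.04448e-07) = 2.33333 × 76.4848 ≈ 178.465

178.465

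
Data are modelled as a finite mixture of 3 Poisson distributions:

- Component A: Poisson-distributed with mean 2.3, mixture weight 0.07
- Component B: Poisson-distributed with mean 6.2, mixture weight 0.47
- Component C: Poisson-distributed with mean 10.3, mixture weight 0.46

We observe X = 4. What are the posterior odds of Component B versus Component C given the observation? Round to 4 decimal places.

8.0940

Since P(k|x) ∝ π_k f_k(x), the posterior odds are π_i f_i(x) / (π_j f_j(x)).
Poisson probabilities:
  f_A = 0.116902
  f_B = 0.124948
  f_C = 0.0157726
0.0587256 / 0.00725542 ≈ 8.0940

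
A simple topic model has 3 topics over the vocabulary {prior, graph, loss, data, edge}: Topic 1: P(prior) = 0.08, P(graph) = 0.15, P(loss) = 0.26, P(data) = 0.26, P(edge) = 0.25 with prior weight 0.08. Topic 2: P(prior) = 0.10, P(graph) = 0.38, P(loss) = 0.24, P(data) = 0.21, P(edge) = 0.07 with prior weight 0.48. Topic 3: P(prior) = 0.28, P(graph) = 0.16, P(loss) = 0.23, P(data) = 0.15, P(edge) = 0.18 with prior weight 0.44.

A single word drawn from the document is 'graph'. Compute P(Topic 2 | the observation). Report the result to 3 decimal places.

0.689

The responsibility of component k is P(Z=k) f_k(x) divided by Σ_j P(Z=j) f_j(x).
Component likelihoods at x = 'graph':
  p_1 = P(graph | comp) = 0.15
  p_2 = P(graph | comp) = 0.38
  p_3 = P(graph | comp) = 0.16
Weight by the priors:
  P(Z=1)·p_1 = 0.08 × 0.15 = 0.012
  P(Z=2)·p_2 = 0.48 × 0.38 = 0.1824
  P(Z=3)·p_3 = 0.44 × 0.16 = 0.0704
Denominator: 0.012 + 0.1824 + 0.0704 = 0.2648
So the posterior for Topic 2 is 0.1824 / 0.2648 ≈ 0.689.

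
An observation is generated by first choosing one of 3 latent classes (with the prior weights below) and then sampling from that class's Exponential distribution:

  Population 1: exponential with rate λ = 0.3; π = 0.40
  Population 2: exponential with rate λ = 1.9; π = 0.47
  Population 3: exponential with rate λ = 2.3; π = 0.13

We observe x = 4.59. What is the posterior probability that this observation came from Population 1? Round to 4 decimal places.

P(component k | x) = π_k·f_k(x) / marginal(x), where marginal(x) = Σ_j π_j·f_j(x).
Exponential densities:
  p_1 = 0.3·e^(−0.3·4.59) = 0.3·e^(−1.3770) = 0.0757003
  p_2 = 1.9·e^(−1.9·4.59) = 1.9·e^(−8.7210) = 0.000309936
  p_3 = 2.3·e^(−2.3·4.59) = 2.3·e^(−10.5570) = 5.98248e-05
Prior × likelihood for each component:
  π_1·p_1 = 0.40 × 0.0757003 = 0.0302801
  π_2·p_2 = 0.47 × 0.000309936 = 0.00014567
  π_3·p_3 = 0.13 × 5.98248e-05 = 7.77722e-06
Marginal: 0.0302801 + 0.00014567 + 7.77722e-06 = 0.0304336
P(Population 1 | 4.59) = 0.0302801 / 0.0304336 ≈ 0.9950

0.9950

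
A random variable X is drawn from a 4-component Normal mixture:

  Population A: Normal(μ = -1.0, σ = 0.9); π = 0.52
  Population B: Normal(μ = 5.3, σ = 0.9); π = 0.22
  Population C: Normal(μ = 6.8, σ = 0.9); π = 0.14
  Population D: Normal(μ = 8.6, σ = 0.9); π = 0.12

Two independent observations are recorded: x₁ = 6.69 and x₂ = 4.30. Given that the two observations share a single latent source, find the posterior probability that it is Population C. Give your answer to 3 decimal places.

By Bayes' theorem, P(k | x) = P(Z=k) f_k(x) / Σ_j P(Z=j) f_j(x).
Since both observations come from the same component, the likelihood for component k is f_k(x₁)·f_k(x₂).
  L_A = [(1/(0.9·√(2π)))·exp(−(6.69−-1.0)²/(2·0.9²)) = 0.443269·exp(-36.50377) = 6.21275e-17] × [1.30682e-08] = 8.11894e-25
  L_B = [(1/(0.9·√(2π)))·exp(−(6.69−5.3)²/(2·0.9²)) = 0.443269·exp(-1.19265) = 0.134494] × [0.239103] = 0.032158
  L_C = [(1/(0.9·√(2π)))·exp(−(6.69−6.8)²/(2·0.9²)) = 0.443269·exp(-0.00747) = 0.439971] × [0.00935726] = 0.00411692
  L_D = [(1/(0.9·√(2π)))·exp(−(6.69−8.6)²/(2·0.9²)) = 0.443269·exp(-2.25191) = 0.0466309] × [4.89568e-06] = 2.2829e-07
Weight by the priors:
  P(Z=A)·L_A = 0.52 × 8.11894e-25 = 4.22185e-25
  P(Z=B)·L_B = 0.22 × 0.032158 = 0.00707476
  P(Z=C)·L_C = 0.14 × 0.00411692 = 0.000576369
  P(Z=D)·L_D = 0.12 × 2.2829e-07 = 2.73948e-08
Denominator: 4.22185e-25 + 0.00707476 + 0.000576369 + 2.73948e-08 = 0.00765115
P(Population C | x) = 0.000576369 / 0.00765115 ≈ 0.075

0.075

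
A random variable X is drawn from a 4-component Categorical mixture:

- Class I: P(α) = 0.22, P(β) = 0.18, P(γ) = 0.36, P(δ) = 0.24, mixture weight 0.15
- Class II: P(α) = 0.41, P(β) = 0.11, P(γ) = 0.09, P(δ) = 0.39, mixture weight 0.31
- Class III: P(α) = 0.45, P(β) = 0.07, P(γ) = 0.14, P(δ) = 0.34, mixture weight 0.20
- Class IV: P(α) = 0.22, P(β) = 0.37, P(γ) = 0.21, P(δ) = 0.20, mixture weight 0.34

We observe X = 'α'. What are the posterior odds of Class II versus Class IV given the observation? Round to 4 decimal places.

Since P(k|x) ∝ w_k f_k(x), the posterior odds are w_i f_i(x) / (w_j f_j(x)).
Evaluate each component's likelihood at the observed value:
  f_I = 0.22
  f_II = 0.41
  f_III = 0.45
  f_IV = 0.22
Posterior odds = (w_II·f_II) / (w_IV·f_IV) = (0.31·0.41) / (0.34·0.22) = 0.1271 / 0.0748 ≈ 1.6992

1.6992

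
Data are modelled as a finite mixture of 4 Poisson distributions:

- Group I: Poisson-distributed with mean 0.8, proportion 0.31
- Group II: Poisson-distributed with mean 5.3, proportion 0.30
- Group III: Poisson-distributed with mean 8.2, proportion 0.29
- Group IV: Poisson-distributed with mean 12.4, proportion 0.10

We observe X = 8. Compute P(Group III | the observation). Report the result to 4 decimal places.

0.5834

The responsibility of component k is P(Z=k) f_k(x) divided by Σ_j P(Z=j) f_j(x).
Component likelihoods at x = 8:
  f_I = 1.86966e-06
  f_II = 0.0770772
  f_III = 0.139244
  f_IV = 0.0570954
Weight by the priors:
  P(Z=I)·f_I = 0.31 × 1.86966e-06 = 5.79596e-07
  P(Z=II)·f_II = 0.30 × 0.0770772 = 0.0231231
  P(Z=III)·f_III = 0.29 × 0.139244 = 0.0403807
  P(Z=IV)·f_IV = 0.10 × 0.0570954 = 0.00570954
Normaliser: 5.79596e-07 + 0.0231231 + 0.0403807 + 0.00570954 = 0.0692139
P(Group III | data) = 0.0403807 / 0.0692139 ≈ 0.5834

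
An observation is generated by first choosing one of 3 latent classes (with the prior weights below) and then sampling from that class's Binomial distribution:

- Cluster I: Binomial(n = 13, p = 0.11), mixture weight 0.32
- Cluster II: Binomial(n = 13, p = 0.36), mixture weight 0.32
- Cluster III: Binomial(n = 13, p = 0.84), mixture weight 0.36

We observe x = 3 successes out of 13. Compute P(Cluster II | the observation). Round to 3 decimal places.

0.564

Apply Bayes' rule: the posterior for each component is proportional to its prior times its likelihood at x.
Evaluate each component's likelihood at the observed value:
  p_I = C(13,3)·0.11^3·0.89^10 = 286·0.001331·0.311817 = 0.118698
  p_II = C(13,3)·0.36^3·0.64^10 = 286·0.046656·0.0115292 = 0.153841
  p_III = C(13,3)·0.84^3·0.16^10 = 286·0.592704·1.09951e-08 = 1.86382e-06
Prior × likelihood for each component:
  π_I·p_I = 0.32 × 0.118698 = 0.0379834
  π_II·p_II = 0.32 × 0.153841 = 0.0492293
  π_III·p_III = 0.36 × 1.86382e-06 = 6.70975e-07
Normaliser: 0.0379834 + 0.0492293 + 6.70975e-07 = 0.0872134
So the posterior for Cluster II is 0.0492293 / 0.0872134 ≈ 0.564.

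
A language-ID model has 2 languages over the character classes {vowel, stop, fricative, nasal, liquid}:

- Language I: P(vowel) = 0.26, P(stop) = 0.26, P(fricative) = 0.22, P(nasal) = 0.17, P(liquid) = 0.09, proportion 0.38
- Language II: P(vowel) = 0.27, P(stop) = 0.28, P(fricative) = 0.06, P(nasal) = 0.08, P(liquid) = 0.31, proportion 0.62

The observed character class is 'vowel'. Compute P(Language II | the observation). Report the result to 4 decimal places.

P(component k | x) = P(Z=k)·f_k(x) / marginal(x), where marginal(x) = Σ_j P(Z=j)·f_j(x).
Evaluate each component's likelihood at the observed value:
  f_I = 0.26
  f_II = 0.27
Prior × likelihood for each component:
  P(Z=I)·f_I = 0.38 × 0.26 = 0.0988
  P(Z=II)·f_II = 0.62 × 0.27 = 0.1674
Evidence: 0.0988 + 0.1674 = 0.2662
Responsibility of Language II: 0.1674 / 0.2662 ≈ 0.6289

0.6289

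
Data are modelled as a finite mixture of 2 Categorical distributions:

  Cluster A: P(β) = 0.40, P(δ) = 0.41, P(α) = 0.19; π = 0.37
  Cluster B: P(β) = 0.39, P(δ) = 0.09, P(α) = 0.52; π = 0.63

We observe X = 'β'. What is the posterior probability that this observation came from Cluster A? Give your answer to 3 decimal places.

Apply Bayes' rule: the posterior for each component is proportional to its prior times its likelihood at x.
Evaluate each component's likelihood at the observed value:
  p_A = 0.4
  p_B = 0.39
Weight by the priors:
  w_A·p_A = 0.37 × 0.4 = 0.148
  w_B·p_B = 0.63 × 0.39 = 0.2457
Normaliser: 0.148 + 0.2457 = 0.3937
So the posterior for Cluster A is 0.148 / 0.3937 ≈ 0.376.

0.376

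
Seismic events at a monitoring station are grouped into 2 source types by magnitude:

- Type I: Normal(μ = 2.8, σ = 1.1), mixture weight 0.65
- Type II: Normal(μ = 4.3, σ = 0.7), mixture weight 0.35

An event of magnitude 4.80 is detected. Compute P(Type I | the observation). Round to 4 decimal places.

0.2261

The responsibility of component k is π_k f_k(x) divided by Σ_j π_j f_j(x).
Component likelihoods at x = 4.80:
  L_I = 0.0694505
  L_II = 0.441593
Multiply by the mixture weights:
  π_I·L_I = 0.65 × 0.0694505 = 0.0451428
  π_II·L_II = 0.35 × 0.441593 = 0.154558
Normaliser: 0.0451428 + 0.154558 = 0.199701
So the posterior for Type I is 0.0451428 / 0.199701 ≈ 0.2261.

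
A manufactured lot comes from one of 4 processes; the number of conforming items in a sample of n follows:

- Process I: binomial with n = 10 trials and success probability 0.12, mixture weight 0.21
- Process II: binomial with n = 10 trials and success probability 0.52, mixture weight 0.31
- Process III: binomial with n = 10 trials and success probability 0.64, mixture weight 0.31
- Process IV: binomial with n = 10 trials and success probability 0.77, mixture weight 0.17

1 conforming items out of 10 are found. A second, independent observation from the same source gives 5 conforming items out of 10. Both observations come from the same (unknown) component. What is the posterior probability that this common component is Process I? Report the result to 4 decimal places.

0.3182

Apply Bayes' rule: the posterior for each component is proportional to its prior times its likelihood at x.
Since both observations come from the same component, the likelihood for component k is f_k(x₁)·f_k(x₂).
  p_I = [C(10,1)·0.12^1·0.88^9 = 10·0.12·0.316478 = 0.379774] × [0.00330918] = 0.00125674
  p_II = [C(10,1)·0.52^1·0.48^9 = 10·0.52·0.00135261 = 0.00703355] × [0.244131] = 0.00171711
  p_III = [C(10,1)·0.64^1·0.36^9 = 10·0.64·0.00010156 = 0.000649984] × [0.163611] = 0.000106345
  p_IV = [C(10,1)·0.77^1·0.23^9 = 10·0.77·1.80115e-06 = 1.38689e-05] × [0.0439029] = 6.08884e-07
Unnormalised posteriors:
  π_I·p_I = 0.21 × 0.00125674 = 0.000263915
  π_II·p_II = 0.31 × 0.00171711 = 0.000532304
  π_III·p_III = 0.31 × 0.000106345 = 3.29668e-05
  π_IV·p_IV = 0.17 × 6.08884e-07 = 1.0351e-07
Normaliser: 0.000263915 + 0.000532304 + 3.29668e-05 + 1.0351e-07 = 0.00082929
Responsibility of Process I: 0.000263915 / 0.00082929 ≈ 0.3182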